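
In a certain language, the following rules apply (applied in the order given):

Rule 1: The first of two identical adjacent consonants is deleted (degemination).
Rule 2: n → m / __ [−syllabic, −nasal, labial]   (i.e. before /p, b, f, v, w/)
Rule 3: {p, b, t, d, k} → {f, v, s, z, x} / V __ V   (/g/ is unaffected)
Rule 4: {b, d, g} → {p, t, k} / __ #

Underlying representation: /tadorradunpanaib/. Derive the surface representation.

tazorazumpanaip

Rule 1 (degemination): /rr/ is a geminate; the first /r/ deletes. /tadorradunpanaib/ → tadoradunpanaib.
Rule 2 (nasal place assimilation): /n/ precedes the labial consonant /p/, so it assimilates in place to [m]. /tadoradunpanaib/ → tadoradumpanaib.
Rule 3 (intervocalic spirantization): /d/ is a stop between vowels /a/ and /o/, so it spirantizes to the fricative [z]. /d/ is a stop between vowels /a/ and /u/, so it spirantizes to the fricative [z]. /tadoradumpanaib/ → tazorazumpanaib.
Rule 4 (final devoicing): /b/ is a voiced stop in word-final position, so it devoices to [p]. /tazorazumpanaib/ → tazorazumpanaip.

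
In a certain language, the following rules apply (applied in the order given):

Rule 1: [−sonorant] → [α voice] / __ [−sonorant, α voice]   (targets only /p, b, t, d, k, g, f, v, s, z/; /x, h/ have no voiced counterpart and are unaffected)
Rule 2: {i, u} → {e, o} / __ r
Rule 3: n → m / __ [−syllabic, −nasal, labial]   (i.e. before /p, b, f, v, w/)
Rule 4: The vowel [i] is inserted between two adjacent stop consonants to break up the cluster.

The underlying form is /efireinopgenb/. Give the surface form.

efereinobigemb

Rule 1 (regressive voicing assimilation): /p/ precedes the voiced obstruent /g/, so it voices to [b] by assimilation. /efireinopgenb/ → efireinobgenb.
Rule 2 (pre-rhotic lowering): /i/ is a high vowel immediately before /r/, so it lowers to [e]. /efireinobgenb/ → efereinobgenb.
Rule 3 (nasal place assimilation): /n/ precedes the labial consonant /b/, so it assimilates in place to [m]. /efereinobgenb/ → efereinobgemb.
Rule 4 (stop-cluster i-epenthesis): /b/ and /g/ form a stop–stop cluster, so [i] is inserted between them. /efereinobgemb/ → efereinobigemb.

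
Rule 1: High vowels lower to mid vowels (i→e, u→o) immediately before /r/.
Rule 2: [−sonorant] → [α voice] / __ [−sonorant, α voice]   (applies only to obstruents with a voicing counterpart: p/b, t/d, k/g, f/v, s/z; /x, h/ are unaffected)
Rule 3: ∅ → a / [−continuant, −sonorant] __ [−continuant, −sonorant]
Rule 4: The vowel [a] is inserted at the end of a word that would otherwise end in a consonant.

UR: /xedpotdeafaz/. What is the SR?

Rule 1 (pre-rhotic lowering): no segment meets the environment; /xedpotdeafaz/ is unchanged.
Rule 2 (regressive voicing assimilation): /d/ precedes the voiceless obstruent /p/, so it devoices to [t] by assimilation. /t/ precedes the voiced obstruent /d/, so it voices to [d] by assimilation. /xedpotdeafaz/ → xetpoddeafaz.
Rule 3 (stop-cluster a-epenthesis): /t/ and /p/ form a stop–stop cluster, so [a] is inserted between them. /d/ and /d/ form a stop–stop cluster, so [a] is inserted between them. /xetpoddeafaz/ → xetapodadeafaz.
Rule 4 (final a-epenthesis): the form ends in the consonant /z/, so [a] is inserted word-finally. /xetapodadeafaz/ → xetapodadeafaza.

xetapodadeafaza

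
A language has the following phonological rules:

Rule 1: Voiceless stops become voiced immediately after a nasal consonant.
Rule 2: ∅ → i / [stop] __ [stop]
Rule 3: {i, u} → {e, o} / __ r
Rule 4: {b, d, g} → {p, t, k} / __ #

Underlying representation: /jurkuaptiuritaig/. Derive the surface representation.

Rule 1 (post-nasal voicing): no segment meets the environment; /jurkuaptiuritaig/ is unchanged.
Rule 2 (stop-cluster i-epenthesis): /p/ and /t/ form a stop–stop cluster, so [i] is inserted between them. /jurkuaptiuritaig/ → jurkuapitiuritaig.
Rule 3 (pre-rhotic lowering): /u/ is a high vowel immediately before /r/, so it lowers to [o]. /u/ is a high vowel immediately before /r/, so it lowers to [o]. /jurkuapitiuritaig/ → jorkuapitioritaig.
Rule 4 (final devoicing): /g/ is a voiced stop in word-final position, so it devoices to [k]. /jorkuapitioritaig/ → jorkuapitioritaik.

jorkuapitioritaik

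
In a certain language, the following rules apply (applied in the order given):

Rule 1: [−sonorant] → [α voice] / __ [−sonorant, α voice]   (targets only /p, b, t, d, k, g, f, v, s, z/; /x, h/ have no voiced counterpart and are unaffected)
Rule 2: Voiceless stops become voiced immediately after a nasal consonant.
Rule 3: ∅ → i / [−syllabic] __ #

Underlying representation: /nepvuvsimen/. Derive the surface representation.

nebvufsimeni

Rule 1 (regressive voicing assimilation): /p/ precedes the voiced obstruent /v/, so it voices to [b] by assimilation. /v/ precedes the voiceless obstruent /s/, so it devoices to [f] by assimilation. /nepvuvsimen/ → nebvufsimen.
Rule 2 (post-nasal voicing): no segment meets the environment; /nebvufsimen/ is unchanged.
Rule 3 (final i-epenthesis): the form ends in the consonant /n/, so [i] is inserted word-finally. /nebvufsimen/ → nebvufsimeni.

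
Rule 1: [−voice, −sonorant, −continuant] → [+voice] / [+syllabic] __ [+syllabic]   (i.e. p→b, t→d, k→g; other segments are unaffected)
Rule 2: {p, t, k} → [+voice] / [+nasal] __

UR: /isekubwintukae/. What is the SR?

isegubwindugae

Rule 1 (intervocalic voicing): /k/ is a voiceless stop between vowels /e/ and /u/, so it voices to [g]. /k/ is a voiceless stop between vowels /u/ and /a/, so it voices to [g]. /isekubwintukae/ → isegubwintugae.
Rule 2 (post-nasal voicing): /t/ is a voiceless stop immediately after the nasal /n/, so it voices to [d]. /isegubwintugae/ → isegubwindugae.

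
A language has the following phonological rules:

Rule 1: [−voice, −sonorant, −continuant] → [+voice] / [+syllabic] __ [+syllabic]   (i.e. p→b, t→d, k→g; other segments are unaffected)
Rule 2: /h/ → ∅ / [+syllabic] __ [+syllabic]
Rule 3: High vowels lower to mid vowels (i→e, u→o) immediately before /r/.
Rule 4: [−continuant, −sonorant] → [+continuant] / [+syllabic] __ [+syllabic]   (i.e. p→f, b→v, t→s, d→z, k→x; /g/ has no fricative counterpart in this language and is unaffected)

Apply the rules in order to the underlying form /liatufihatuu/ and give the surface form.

liazufiazuu

Rule 1 (intervocalic voicing): /t/ is a voiceless stop between vowels /a/ and /u/, so it voices to [d]. /t/ is a voiceless stop between vowels /a/ and /u/, so it voices to [d]. /liatufihatuu/ → liadufihaduu.
Rule 2 (intervocalic h-deletion): /h/ occurs between vowels /i/ and /a/, so it deletes. /liadufihaduu/ → liadufiaduu.
Rule 3 (pre-rhotic lowering): no segment meets the environment; /liadufiaduu/ is unchanged.
Rule 4 (intervocalic spirantization): /d/ is a stop between vowels /a/ and /u/, so it spirantizes to the fricative [z]. /d/ is a stop between vowels /a/ and /u/, so it spirantizes to the fricative [z]. /liadufiaduu/ → liazufiazuu.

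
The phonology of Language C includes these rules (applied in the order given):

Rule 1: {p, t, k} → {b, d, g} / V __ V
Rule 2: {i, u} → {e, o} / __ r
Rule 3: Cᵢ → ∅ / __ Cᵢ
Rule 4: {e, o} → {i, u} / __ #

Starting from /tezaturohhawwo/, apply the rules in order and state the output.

Rule 1 (intervocalic voicing): /t/ is a voiceless stop between vowels /a/ and /u/, so it voices to [d]. /tezaturohhawwo/ → tezadurohhawwo.
Rule 2 (pre-rhotic lowering): /u/ is a high vowel immediately before /r/, so it lowers to [o]. /tezadurohhawwo/ → tezadorohhawwo.
Rule 3 (degemination): /hh/ is a geminate; the first /h/ deletes. /ww/ is a geminate; the first /w/ deletes. /tezadorohhawwo/ → tezadorohawo.
Rule 4 (final vowel raising): /o/ is a mid vowel in word-final position, so it raises to [u]. /tezadorohawo/ → tezadorohawu.

tezadorohawu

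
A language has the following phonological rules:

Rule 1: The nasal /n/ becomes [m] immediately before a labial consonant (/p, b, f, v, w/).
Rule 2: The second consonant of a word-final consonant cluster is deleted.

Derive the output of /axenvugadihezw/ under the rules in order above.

axemvugadihez

Rule 1 (nasal place assimilation): /n/ precedes the labial consonant /v/, so it assimilates in place to [m]. /axenvugadihezw/ → axemvugadihezw.
Rule 2 (final cluster simplification): /w/ is the second consonant of a word-final cluster /zw/, so it deletes. /axemvugadihezw/ → axemvugadihez.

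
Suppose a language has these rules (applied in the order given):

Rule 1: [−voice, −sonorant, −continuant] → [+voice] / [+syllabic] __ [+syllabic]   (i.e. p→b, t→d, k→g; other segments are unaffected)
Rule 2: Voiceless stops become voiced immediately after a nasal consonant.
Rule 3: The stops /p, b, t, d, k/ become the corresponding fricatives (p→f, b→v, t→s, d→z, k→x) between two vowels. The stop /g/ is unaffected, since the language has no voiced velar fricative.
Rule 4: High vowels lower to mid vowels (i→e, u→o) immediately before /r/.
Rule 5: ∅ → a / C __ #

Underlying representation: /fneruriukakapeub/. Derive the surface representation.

Rule 1 (intervocalic voicing): /k/ is a voiceless stop between vowels /u/ and /a/, so it voices to [g]. /k/ is a voiceless stop between vowels /a/ and /a/, so it voices to [g]. /p/ is a voiceless stop between vowels /a/ and /e/, so it voices to [b]. /fneruriukakapeub/ → fneruriugagabeub.
Rule 2 (post-nasal voicing): no segment meets the environment; /fneruriugagabeub/ is unchanged.
Rule 3 (intervocalic spirantization): /b/ is a stop between vowels /a/ and /e/, so it spirantizes to the fricative [v]. /fneruriugagabeub/ → fneruriugagaveub.
Rule 4 (pre-rhotic lowering): /u/ is a high vowel immediately before /r/, so it lowers to [o]. /fneruriugagaveub/ → fneroriugagaveub.
Rule 5 (final a-epenthesis): the form ends in the consonant /b/, so [a] is inserted word-finally. /fneroriugagaveub/ → fneroriugagaveuba.

fneroriugagaveuba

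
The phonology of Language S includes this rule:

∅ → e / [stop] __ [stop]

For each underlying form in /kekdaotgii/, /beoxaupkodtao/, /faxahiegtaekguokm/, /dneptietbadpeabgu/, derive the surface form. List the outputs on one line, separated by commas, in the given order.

kekedaotegii, beoxaupekodetao, faxahiegetaekeguokm, dnepetietebadepeabegu

/kekdaotgii/: /k/ and /d/ form a stop–stop cluster, so [e] is inserted between them. /t/ and /g/ form a stop–stop cluster, so [e] is inserted between them. → [kekedaotegii].
/beoxaupkodtao/: /p/ and /k/ form a stop–stop cluster, so [e] is inserted between them. /d/ and /t/ form a stop–stop cluster, so [e] is inserted between them. → [beoxaupekodetao].
/faxahiegtaekguokm/: /g/ and /t/ form a stop–stop cluster, so [e] is inserted between them. /k/ and /g/ form a stop–stop cluster, so [e] is inserted between them. → [faxahiegetaekeguokm].
/dneptietbadpeabgu/: /p/ and /t/ form a stop–stop cluster, so [e] is inserted between them. /t/ and /b/ form a stop–stop cluster, so [e] is inserted between them. /d/ and /p/ form a stop–stop cluster, so [e] is inserted between them. /b/ and /g/ form a stop–stop cluster, so [e] is inserted between them. → [dnepetietebadepeabegu].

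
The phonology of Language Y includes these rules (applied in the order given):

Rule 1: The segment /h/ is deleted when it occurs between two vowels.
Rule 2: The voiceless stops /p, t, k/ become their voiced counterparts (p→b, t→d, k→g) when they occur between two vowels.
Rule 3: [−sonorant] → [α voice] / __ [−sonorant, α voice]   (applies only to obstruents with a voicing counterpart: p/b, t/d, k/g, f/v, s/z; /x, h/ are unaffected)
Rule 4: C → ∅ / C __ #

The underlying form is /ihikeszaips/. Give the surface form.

iigezzaip

Rule 1 (intervocalic h-deletion): /h/ occurs between vowels /i/ and /i/, so it deletes. /ihikeszaips/ → iikeszaips.
Rule 2 (intervocalic voicing): /k/ is a voiceless stop between vowels /i/ and /e/, so it voices to [g]. /iikeszaips/ → iigeszaips.
Rule 3 (regressive voicing assimilation): /s/ precedes the voiced obstruent /z/, so it voices to [z] by assimilation. /iigeszaips/ → iigezzaips.
Rule 4 (final cluster simplification): /s/ is the second consonant of a word-final cluster /ps/, so it deletes. /iigezzaips/ → iigezzaip.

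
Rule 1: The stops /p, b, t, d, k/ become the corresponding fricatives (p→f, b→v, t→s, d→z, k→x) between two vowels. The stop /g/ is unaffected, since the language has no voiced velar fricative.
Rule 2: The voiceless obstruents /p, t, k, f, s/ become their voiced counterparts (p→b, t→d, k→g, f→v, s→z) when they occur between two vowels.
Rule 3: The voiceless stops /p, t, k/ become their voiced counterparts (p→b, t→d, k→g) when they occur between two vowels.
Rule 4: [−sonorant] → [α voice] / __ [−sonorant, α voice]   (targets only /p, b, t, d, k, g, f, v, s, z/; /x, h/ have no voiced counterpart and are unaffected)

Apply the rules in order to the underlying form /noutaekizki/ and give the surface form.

nouzaexiski

Rule 1 (intervocalic spirantization): /t/ is a stop between vowels /u/ and /a/, so it spirantizes to the fricative [s]. /k/ is a stop between vowels /e/ and /i/, so it spirantizes to the fricative [x]. /noutaekizki/ → nousaexizki.
Rule 2 (intervocalic voicing): /s/ is a voiceless obstruent between vowels /u/ and /a/, so it voices to [z]. /nousaexizki/ → nouzaexizki.
Rule 3 (intervocalic voicing): no segment meets the environment; /nouzaexizki/ is unchanged.
Rule 4 (regressive voicing assimilation): /z/ precedes the voiceless obstruent /k/, so it devoices to [s] by assimilation. /nouzaexizki/ → nouzaexiski.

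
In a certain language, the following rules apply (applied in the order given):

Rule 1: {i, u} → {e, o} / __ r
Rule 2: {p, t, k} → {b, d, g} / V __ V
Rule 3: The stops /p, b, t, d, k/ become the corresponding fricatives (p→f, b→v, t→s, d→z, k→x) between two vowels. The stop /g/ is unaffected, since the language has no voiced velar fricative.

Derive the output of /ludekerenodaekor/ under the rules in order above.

luzegerenozaegor

Rule 1 (pre-rhotic lowering): no segment meets the environment; /ludekerenodaekor/ is unchanged.
Rule 2 (intervocalic voicing): /k/ is a voiceless stop between vowels /e/ and /e/, so it voices to [g]. /k/ is a voiceless stop between vowels /e/ and /o/, so it voices to [g]. /ludekerenodaekor/ → ludegerenodaegor.
Rule 3 (intervocalic spirantization): /d/ is a stop between vowels /u/ and /e/, so it spirantizes to the fricative [z]. /d/ is a stop between vowels /o/ and /a/, so it spirantizes to the fricative [z]. /ludegerenodaegor/ → luzegerenozaegor.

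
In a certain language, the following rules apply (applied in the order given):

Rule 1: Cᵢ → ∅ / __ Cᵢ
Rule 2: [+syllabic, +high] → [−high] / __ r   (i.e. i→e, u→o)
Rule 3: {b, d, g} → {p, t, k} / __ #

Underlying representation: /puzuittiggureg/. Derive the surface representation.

Rule 1 (degemination): /tt/ is a geminate; the first /t/ deletes. /gg/ is a geminate; the first /g/ deletes. /puzuittiggureg/ → puzuitigureg.
Rule 2 (pre-rhotic lowering): /u/ is a high vowel immediately before /r/, so it lowers to [o]. /puzuitigureg/ → puzuitigoreg.
Rule 3 (final devoicing): /g/ is a voiced stop in word-final position, so it devoices to [k]. /puzuitigoreg/ → puzuitigorek.

puzuitigorek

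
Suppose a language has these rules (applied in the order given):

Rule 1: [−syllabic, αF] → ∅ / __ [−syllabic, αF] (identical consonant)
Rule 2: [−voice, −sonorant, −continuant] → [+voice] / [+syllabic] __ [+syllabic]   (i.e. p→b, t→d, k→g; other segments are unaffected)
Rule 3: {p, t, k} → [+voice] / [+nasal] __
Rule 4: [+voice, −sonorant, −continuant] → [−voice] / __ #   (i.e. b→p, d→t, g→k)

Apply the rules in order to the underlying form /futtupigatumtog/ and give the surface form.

Rule 1 (degemination): /tt/ is a geminate; the first /t/ deletes. /futtupigatumtog/ → futupigatumtog.
Rule 2 (intervocalic voicing): /t/ is a voiceless stop between vowels /u/ and /u/, so it voices to [d]. /p/ is a voiceless stop between vowels /u/ and /i/, so it voices to [b]. /t/ is a voiceless stop between vowels /a/ and /u/, so it voices to [d]. /futupigatumtog/ → fudubigadumtog.
Rule 3 (post-nasal voicing): /t/ is a voiceless stop immediately after the nasal /m/, so it voices to [d]. /fudubigadumtog/ → fudubigadumdog.
Rule 4 (final devoicing): /g/ is a voiced stop in word-final position, so it devoices to [k]. /fudubigadumdog/ → fudubigadumdok.

fudubigadumdok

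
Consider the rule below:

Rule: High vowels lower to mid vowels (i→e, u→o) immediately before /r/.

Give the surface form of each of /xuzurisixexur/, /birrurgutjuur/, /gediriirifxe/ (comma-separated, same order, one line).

/xuzurisixexur/: /u/ is a high vowel immediately before /r/, so it lowers to [o]. /u/ is a high vowel immediately before /r/, so it lowers to [o]. → [xuzorisixexor].
/birrurgutjuur/: /i/ is a high vowel immediately before /r/, so it lowers to [e]. /u/ is a high vowel immediately before /r/, so it lowers to [o]. /u/ is a high vowel immediately before /r/, so it lowers to [o]. → [berrorgutjuor].
/gediriirifxe/: /i/ is a high vowel immediately before /r/, so it lowers to [e]. /i/ is a high vowel immediately before /r/, so it lowers to [e]. → [gederierifxe].

xuzorisixexor, berrorgutjuor, gederierifxe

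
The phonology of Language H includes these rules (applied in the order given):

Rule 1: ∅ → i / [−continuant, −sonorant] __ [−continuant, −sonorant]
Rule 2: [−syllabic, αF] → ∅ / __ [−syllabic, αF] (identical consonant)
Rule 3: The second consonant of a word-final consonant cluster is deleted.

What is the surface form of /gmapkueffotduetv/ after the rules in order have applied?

gmapikuefotiduet

Rule 1 (stop-cluster i-epenthesis): /p/ and /k/ form a stop–stop cluster, so [i] is inserted between them. /t/ and /d/ form a stop–stop cluster, so [i] is inserted between them. /gmapkueffotduetv/ → gmapikueffotiduetv.
Rule 2 (degemination): /ff/ is a geminate; the first /f/ deletes. /gmapikueffotiduetv/ → gmapikuefotiduetv.
Rule 3 (final cluster simplification): /v/ is the second consonant of a word-final cluster /tv/, so it deletes. /gmapikuefotiduetv/ → gmapikuefotiduet.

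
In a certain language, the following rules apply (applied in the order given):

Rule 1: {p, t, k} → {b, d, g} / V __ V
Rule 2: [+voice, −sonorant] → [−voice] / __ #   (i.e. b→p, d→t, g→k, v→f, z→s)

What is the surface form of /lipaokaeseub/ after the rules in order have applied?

libaogaeseup

Rule 1 (intervocalic voicing): /p/ is a voiceless stop between vowels /i/ and /a/, so it voices to [b]. /k/ is a voiceless stop between vowels /o/ and /a/, so it voices to [g]. /lipaokaeseub/ → libaogaeseub.
Rule 2 (final devoicing): /b/ is a voiced obstruent in word-final position, so it devoices to [p]. /libaogaeseub/ → libaogaeseup.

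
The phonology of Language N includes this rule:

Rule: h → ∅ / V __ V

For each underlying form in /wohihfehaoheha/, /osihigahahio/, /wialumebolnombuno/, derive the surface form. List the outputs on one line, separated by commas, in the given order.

/wohihfehaoheha/: /h/ occurs between vowels /o/ and /i/, so it deletes. /h/ occurs between vowels /e/ and /a/, so it deletes. /h/ occurs between vowels /o/ and /e/, so it deletes. /h/ occurs between vowels /e/ and /a/, so it deletes. → [woihfeaoea].
/osihigahahio/: /h/ occurs between vowels /i/ and /i/, so it deletes. /h/ occurs between vowels /a/ and /a/, so it deletes. /h/ occurs between vowels /a/ and /i/, so it deletes. → [osiigaaio].
/wialumebolnombuno/: the rule's environment is not met; surfaces unchanged as [wialumebolnombuno].

woihfeaoea, osiigaaio, wialumebolnombuno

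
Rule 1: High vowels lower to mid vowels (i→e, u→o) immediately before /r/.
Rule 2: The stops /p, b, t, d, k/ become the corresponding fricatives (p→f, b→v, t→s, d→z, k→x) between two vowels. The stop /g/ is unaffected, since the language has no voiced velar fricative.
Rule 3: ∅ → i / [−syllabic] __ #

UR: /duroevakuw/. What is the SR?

Rule 1 (pre-rhotic lowering): /u/ is a high vowel immediately before /r/, so it lowers to [o]. /duroevakuw/ → doroevakuw.
Rule 2 (intervocalic spirantization): /k/ is a stop between vowels /a/ and /u/, so it spirantizes to the fricative [x]. /doroevakuw/ → doroevaxuw.
Rule 3 (final i-epenthesis): the form ends in the consonant /w/, so [i] is inserted word-finally. /doroevaxuw/ → doroevaxuwi.

doroevaxuwi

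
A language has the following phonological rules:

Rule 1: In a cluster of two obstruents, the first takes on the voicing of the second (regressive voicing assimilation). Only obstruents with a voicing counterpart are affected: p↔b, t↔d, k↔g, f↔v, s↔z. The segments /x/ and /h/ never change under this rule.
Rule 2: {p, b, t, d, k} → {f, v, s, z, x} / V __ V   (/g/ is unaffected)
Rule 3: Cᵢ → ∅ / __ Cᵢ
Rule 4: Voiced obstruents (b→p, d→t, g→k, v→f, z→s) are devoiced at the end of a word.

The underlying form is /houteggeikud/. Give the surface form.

housegeixut

Rule 1 (regressive voicing assimilation): no segment meets the environment; /houteggeikud/ is unchanged.
Rule 2 (intervocalic spirantization): /t/ is a stop between vowels /u/ and /e/, so it spirantizes to the fricative [s]. /k/ is a stop between vowels /i/ and /u/, so it spirantizes to the fricative [x]. /houteggeikud/ → houseggeixud.
Rule 3 (degemination): /gg/ is a geminate; the first /g/ deletes. /houseggeixud/ → housegeixud.
Rule 4 (final devoicing): /d/ is a voiced obstruent in word-final position, so it devoices to [t]. /housegeixud/ → housegeixut.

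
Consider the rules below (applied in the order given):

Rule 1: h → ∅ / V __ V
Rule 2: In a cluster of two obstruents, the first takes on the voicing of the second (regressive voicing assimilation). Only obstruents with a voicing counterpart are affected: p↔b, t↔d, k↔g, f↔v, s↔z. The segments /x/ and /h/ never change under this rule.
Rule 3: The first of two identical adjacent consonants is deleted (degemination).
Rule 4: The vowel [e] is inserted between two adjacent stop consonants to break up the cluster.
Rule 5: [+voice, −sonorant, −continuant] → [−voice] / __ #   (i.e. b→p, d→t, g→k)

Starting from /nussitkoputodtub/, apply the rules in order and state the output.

nusitekoputotup

Rule 1 (intervocalic h-deletion): no segment meets the environment; /nussitkoputodtub/ is unchanged.
Rule 2 (regressive voicing assimilation): /d/ precedes the voiceless obstruent /t/, so it devoices to [t] by assimilation. /nussitkoputodtub/ → nussitkoputottub.
Rule 3 (degemination): /ss/ is a geminate; the first /s/ deletes. /tt/ is a geminate; the first /t/ deletes. /nussitkoputottub/ → nusitkoputotub.
Rule 4 (stop-cluster e-epenthesis): /t/ and /k/ form a stop–stop cluster, so [e] is inserted between them. /nusitkoputotub/ → nusitekoputotub.
Rule 5 (final devoicing): /b/ is a voiced stop in word-final position, so it devoices to [p]. /nusitekoputotub/ → nusitekoputotup.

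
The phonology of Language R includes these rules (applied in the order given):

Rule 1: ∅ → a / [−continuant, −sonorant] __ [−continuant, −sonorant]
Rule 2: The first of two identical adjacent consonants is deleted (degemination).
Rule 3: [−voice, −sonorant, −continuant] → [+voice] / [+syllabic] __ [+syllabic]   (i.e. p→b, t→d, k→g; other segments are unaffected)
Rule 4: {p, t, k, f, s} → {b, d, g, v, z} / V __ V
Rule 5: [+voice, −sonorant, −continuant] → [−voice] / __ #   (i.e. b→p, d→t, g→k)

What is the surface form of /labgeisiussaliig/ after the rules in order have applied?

labageiziuzaliik

Rule 1 (stop-cluster a-epenthesis): /b/ and /g/ form a stop–stop cluster, so [a] is inserted between them. /labgeisiussaliig/ → labageisiussaliig.
Rule 2 (degemination): /ss/ is a geminate; the first /s/ deletes. /labageisiussaliig/ → labageisiusaliig.
Rule 3 (intervocalic voicing): no segment meets the environment; /labageisiusaliig/ is unchanged.
Rule 4 (intervocalic voicing): /s/ is a voiceless obstruent between vowels /i/ and /i/, so it voices to [z]. /s/ is a voiceless obstruent between vowels /u/ and /a/, so it voices to [z]. /labageisiusaliig/ → labageiziuzaliig.
Rule 5 (final devoicing): /g/ is a voiced stop in word-final position, so it devoices to [k]. /labageiziuzaliig/ → labageiziuzaliik.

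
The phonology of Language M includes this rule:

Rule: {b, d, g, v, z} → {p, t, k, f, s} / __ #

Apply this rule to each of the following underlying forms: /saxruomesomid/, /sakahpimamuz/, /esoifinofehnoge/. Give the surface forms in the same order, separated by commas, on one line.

/saxruomesomid/: /d/ is a voiced obstruent in word-final position, so it devoices to [t]. → [saxruomesomit].
/sakahpimamuz/: /z/ is a voiced obstruent in word-final position, so it devoices to [s]. → [sakahpimamus].
/esoifinofehnoge/: the rule's environment is not met; surfaces unchanged as [esoifinofehnoge].

saxruomesomit, sakahpimamus, esoifinofehnoge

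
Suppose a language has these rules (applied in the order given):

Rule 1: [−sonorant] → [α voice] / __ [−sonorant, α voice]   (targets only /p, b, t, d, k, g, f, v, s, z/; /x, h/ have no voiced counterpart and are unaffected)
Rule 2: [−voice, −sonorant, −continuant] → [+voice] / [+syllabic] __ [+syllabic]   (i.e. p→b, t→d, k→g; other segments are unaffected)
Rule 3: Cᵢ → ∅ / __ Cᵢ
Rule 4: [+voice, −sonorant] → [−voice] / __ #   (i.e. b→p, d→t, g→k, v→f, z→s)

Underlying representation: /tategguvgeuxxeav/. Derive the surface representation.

tadeguvgeuxeaf

Rule 1 (regressive voicing assimilation): no segment meets the environment; /tategguvgeuxxeav/ is unchanged.
Rule 2 (intervocalic voicing): /t/ is a voiceless stop between vowels /a/ and /e/, so it voices to [d]. /tategguvgeuxxeav/ → tadegguvgeuxxeav.
Rule 3 (degemination): /gg/ is a geminate; the first /g/ deletes. /xx/ is a geminate; the first /x/ deletes. /tadegguvgeuxxeav/ → tadeguvgeuxeav.
Rule 4 (final devoicing): /v/ is a voiced obstruent in word-final position, so it devoices to [f]. /tadeguvgeuxeav/ → tadeguvgeuxeaf.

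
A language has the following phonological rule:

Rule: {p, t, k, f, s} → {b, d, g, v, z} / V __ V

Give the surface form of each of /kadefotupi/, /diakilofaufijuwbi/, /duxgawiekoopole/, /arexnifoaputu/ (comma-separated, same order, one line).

/kadefotupi/: /f/ is a voiceless obstruent between vowels /e/ and /o/, so it voices to [v]. /t/ is a voiceless obstruent between vowels /o/ and /u/, so it voices to [d]. /p/ is a voiceless obstruent between vowels /u/ and /i/, so it voices to [b]. → [kadevodubi].
/diakilofaufijuwbi/: /k/ is a voiceless obstruent between vowels /a/ and /i/, so it voices to [g]. /f/ is a voiceless obstruent between vowels /o/ and /a/, so it voices to [v]. /f/ is a voiceless obstruent between vowels /u/ and /i/, so it voices to [v]. → [diagilovauvijuwbi].
/duxgawiekoopole/: /k/ is a voiceless obstruent between vowels /e/ and /o/, so it voices to [g]. /p/ is a voiceless obstruent between vowels /o/ and /o/, so it voices to [b]. → [duxgawiegoobole].
/arexnifoaputu/: /f/ is a voiceless obstruent between vowels /i/ and /o/, so it voices to [v]. /p/ is a voiceless obstruent between vowels /a/ and /u/, so it voices to [b]. /t/ is a voiceless obstruent between vowels /u/ and /u/, so it voices to [d]. → [arexnivoabudu].

kadevodubi, diagilovauvijuwbi, duxgawiegoobole, arexnivoabudu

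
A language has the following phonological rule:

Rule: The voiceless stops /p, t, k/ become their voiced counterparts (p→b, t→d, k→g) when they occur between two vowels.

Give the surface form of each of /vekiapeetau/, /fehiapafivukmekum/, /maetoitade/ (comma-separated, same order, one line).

vegiabeedau, fehiabafivukmegum, maedoidade

/vekiapeetau/: /k/ is a voiceless stop between vowels /e/ and /i/, so it voices to [g]. /p/ is a voiceless stop between vowels /a/ and /e/, so it voices to [b]. /t/ is a voiceless stop between vowels /e/ and /a/, so it voices to [d]. → [vegiabeedau].
/fehiapafivukmekum/: /p/ is a voiceless stop between vowels /a/ and /a/, so it voices to [b]. /k/ is a voiceless stop between vowels /e/ and /u/, so it voices to [g]. → [fehiabafivukmegum].
/maetoitade/: /t/ is a voiceless stop between vowels /e/ and /o/, so it voices to [d]. /t/ is a voiceless stop between vowels /i/ and /a/, so it voices to [d]. → [maedoidade].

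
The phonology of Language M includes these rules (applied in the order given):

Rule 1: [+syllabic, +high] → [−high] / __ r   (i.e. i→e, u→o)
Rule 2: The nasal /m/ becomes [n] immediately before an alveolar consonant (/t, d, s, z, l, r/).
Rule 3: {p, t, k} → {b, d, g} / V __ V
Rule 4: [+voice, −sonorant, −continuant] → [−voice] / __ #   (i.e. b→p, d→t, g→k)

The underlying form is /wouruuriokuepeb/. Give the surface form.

Rule 1 (pre-rhotic lowering): /u/ is a high vowel immediately before /r/, so it lowers to [o]. /u/ is a high vowel immediately before /r/, so it lowers to [o]. /wouruuriokuepeb/ → wooruoriokuepeb.
Rule 2 (nasal place assimilation): no segment meets the environment; /wooruoriokuepeb/ is unchanged.
Rule 3 (intervocalic voicing): /k/ is a voiceless stop between vowels /o/ and /u/, so it voices to [g]. /p/ is a voiceless stop between vowels /e/ and /e/, so it voices to [b]. /wooruoriokuepeb/ → wooruorioguebeb.
Rule 4 (final devoicing): /b/ is a voiced stop in word-final position, so it devoices to [p]. /wooruorioguebeb/ → wooruorioguebep.

wooruorioguebep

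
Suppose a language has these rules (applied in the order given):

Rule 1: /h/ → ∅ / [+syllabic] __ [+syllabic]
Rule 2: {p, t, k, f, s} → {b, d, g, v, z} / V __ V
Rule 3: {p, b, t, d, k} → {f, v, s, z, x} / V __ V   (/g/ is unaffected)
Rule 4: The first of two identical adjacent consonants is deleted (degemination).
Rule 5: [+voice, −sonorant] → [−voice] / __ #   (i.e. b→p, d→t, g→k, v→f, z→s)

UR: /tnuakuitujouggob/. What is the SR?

Rule 1 (intervocalic h-deletion): no segment meets the environment; /tnuakuitujouggob/ is unchanged.
Rule 2 (intervocalic voicing): /k/ is a voiceless obstruent between vowels /a/ and /u/, so it voices to [g]. /t/ is a voiceless obstruent between vowels /i/ and /u/, so it voices to [d]. /tnuakuitujouggob/ → tnuaguidujouggob.
Rule 3 (intervocalic spirantization): /d/ is a stop between vowels /i/ and /u/, so it spirantizes to the fricative [z]. /tnuaguidujouggob/ → tnuaguizujouggob.
Rule 4 (degemination): /gg/ is a geminate; the first /g/ deletes. /tnuaguizujouggob/ → tnuaguizujougob.
Rule 5 (final devoicing): /b/ is a voiced obstruent in word-final position, so it devoices to [p]. /tnuaguizujougob/ → tnuaguizujougop.

tnuaguizujougop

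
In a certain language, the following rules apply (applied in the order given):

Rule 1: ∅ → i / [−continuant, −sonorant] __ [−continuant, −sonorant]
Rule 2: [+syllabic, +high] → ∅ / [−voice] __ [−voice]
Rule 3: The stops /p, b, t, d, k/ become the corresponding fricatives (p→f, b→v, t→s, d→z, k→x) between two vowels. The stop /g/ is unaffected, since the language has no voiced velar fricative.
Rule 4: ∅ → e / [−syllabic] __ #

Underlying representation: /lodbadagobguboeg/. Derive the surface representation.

Rule 1 (stop-cluster i-epenthesis): /d/ and /b/ form a stop–stop cluster, so [i] is inserted between them. /b/ and /g/ form a stop–stop cluster, so [i] is inserted between them. /lodbadagobguboeg/ → lodibadagobiguboeg.
Rule 2 (high vowel syncope): no segment meets the environment; /lodibadagobiguboeg/ is unchanged.
Rule 3 (intervocalic spirantization): /d/ is a stop between vowels /o/ and /i/, so it spirantizes to the fricative [z]. /b/ is a stop between vowels /i/ and /a/, so it spirantizes to the fricative [v]. /d/ is a stop between vowels /a/ and /a/, so it spirantizes to the fricative [z]. /b/ is a stop between vowels /o/ and /i/, so it spirantizes to the fricative [v]. /b/ is a stop between vowels /u/ and /o/, so it spirantizes to the fricative [v]. /lodibadagobiguboeg/ → lozivazagoviguvoeg.
Rule 4 (final e-epenthesis): the form ends in the consonant /g/, so [e] is inserted word-finally. /lozivazagoviguvoeg/ → lozivazagoviguvoege.

lozivazagoviguvoege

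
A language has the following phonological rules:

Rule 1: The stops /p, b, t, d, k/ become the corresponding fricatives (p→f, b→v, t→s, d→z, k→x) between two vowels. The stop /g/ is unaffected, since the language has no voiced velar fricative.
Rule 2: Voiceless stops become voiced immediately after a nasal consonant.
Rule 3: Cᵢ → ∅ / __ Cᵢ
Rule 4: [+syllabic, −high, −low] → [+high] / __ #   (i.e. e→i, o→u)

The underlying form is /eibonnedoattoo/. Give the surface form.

Rule 1 (intervocalic spirantization): /b/ is a stop between vowels /i/ and /o/, so it spirantizes to the fricative [v]. /d/ is a stop between vowels /e/ and /o/, so it spirantizes to the fricative [z]. /eibonnedoattoo/ → eivonnezoattoo.
Rule 2 (post-nasal voicing): no segment meets the environment; /eivonnezoattoo/ is unchanged.
Rule 3 (degemination): /nn/ is a geminate; the first /n/ deletes. /tt/ is a geminate; the first /t/ deletes. /eivonnezoattoo/ → eivonezoatoo.
Rule 4 (final vowel raising): /o/ is a mid vowel in word-final position, so it raises to [u]. /eivonezoatoo/ → eivonezoatou.

eivonezoatou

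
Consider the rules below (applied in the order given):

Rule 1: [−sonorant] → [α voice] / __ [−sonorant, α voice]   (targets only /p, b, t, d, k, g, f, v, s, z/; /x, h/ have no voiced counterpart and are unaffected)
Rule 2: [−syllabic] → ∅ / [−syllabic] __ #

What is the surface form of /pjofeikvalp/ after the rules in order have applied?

Rule 1 (regressive voicing assimilation): /k/ precedes the voiced obstruent /v/, so it voices to [g] by assimilation. /pjofeikvalp/ → pjofeigvalp.
Rule 2 (final cluster simplification): /p/ is the second consonant of a word-final cluster /lp/, so it deletes. /pjofeigvalp/ → pjofeigval.

pjofeigval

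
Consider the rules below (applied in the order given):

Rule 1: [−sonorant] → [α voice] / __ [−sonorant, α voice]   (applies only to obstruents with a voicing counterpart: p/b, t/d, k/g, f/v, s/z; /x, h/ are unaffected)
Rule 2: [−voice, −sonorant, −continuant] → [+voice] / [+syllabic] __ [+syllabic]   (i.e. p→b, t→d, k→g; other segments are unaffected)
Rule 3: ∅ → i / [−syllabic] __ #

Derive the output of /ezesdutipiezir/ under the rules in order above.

ezezdudibieziri

Rule 1 (regressive voicing assimilation): /s/ precedes the voiced obstruent /d/, so it voices to [z] by assimilation. /ezesdutipiezir/ → ezezdutipiezir.
Rule 2 (intervocalic voicing): /t/ is a voiceless stop between vowels /u/ and /i/, so it voices to [d]. /p/ is a voiceless stop between vowels /i/ and /i/, so it voices to [b]. /ezezdutipiezir/ → ezezdudibiezir.
Rule 3 (final i-epenthesis): the form ends in the consonant /r/, so [i] is inserted word-finally. /ezezdudibiezir/ → ezezdudibieziri.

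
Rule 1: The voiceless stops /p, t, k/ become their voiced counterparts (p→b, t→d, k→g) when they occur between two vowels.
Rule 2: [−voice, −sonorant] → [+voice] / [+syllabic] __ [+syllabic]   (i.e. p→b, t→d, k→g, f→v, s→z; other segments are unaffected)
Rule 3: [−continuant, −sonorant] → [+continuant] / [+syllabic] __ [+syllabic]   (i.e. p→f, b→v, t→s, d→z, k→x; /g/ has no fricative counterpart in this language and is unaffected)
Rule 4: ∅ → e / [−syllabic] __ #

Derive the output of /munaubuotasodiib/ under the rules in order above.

munauvuozazoziibe

Rule 1 (intervocalic voicing): /t/ is a voiceless stop between vowels /o/ and /a/, so it voices to [d]. /munaubuotasodiib/ → munaubuodasodiib.
Rule 2 (intervocalic voicing): /s/ is a voiceless obstruent between vowels /a/ and /o/, so it voices to [z]. /munaubuodasodiib/ → munaubuodazodiib.
Rule 3 (intervocalic spirantization): /b/ is a stop between vowels /u/ and /u/, so it spirantizes to the fricative [v]. /d/ is a stop between vowels /o/ and /a/, so it spirantizes to the fricative [z]. /d/ is a stop between vowels /o/ and /i/, so it spirantizes to the fricative [z]. /munaubuodazodiib/ → munauvuozazoziib.
Rule 4 (final e-epenthesis): the form ends in the consonant /b/, so [e] is inserted word-finally. /munauvuozazoziib/ → munauvuozazoziibe.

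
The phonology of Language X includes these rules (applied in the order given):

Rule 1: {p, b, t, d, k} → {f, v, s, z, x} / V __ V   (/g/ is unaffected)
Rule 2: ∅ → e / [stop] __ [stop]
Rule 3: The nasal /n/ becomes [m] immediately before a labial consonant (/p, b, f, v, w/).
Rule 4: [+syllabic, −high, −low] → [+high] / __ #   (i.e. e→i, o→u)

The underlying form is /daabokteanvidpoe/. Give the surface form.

Rule 1 (intervocalic spirantization): /b/ is a stop between vowels /a/ and /o/, so it spirantizes to the fricative [v]. /daabokteanvidpoe/ → daavokteanvidpoe.
Rule 2 (stop-cluster e-epenthesis): /k/ and /t/ form a stop–stop cluster, so [e] is inserted between them. /d/ and /p/ form a stop–stop cluster, so [e] is inserted between them. /daavokteanvidpoe/ → daavoketeanvidepoe.
Rule 3 (nasal place assimilation): /n/ precedes the labial consonant /v/, so it assimilates in place to [m]. /daavoketeanvidepoe/ → daavoketeamvidepoe.
Rule 4 (final vowel raising): /e/ is a mid vowel in word-final position, so it raises to [i]. /daavoketeamvidepoe/ → daavoketeamvidepoi.

daavoketeamvidepoi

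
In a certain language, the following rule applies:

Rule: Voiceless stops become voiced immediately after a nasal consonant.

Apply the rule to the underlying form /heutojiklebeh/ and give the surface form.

No segment of /heutojiklebeh/ meets the structural description of the rule, so the form surfaces unchanged.

heutojiklebeh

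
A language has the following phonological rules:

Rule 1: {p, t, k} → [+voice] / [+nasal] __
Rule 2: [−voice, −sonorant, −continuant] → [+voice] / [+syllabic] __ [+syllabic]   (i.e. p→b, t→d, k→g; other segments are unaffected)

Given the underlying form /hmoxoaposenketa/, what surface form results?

hmoxoabosengeda

Rule 1 (post-nasal voicing): /k/ is a voiceless stop immediately after the nasal /n/, so it voices to [g]. /hmoxoaposenketa/ → hmoxoaposengeta.
Rule 2 (intervocalic voicing): /p/ is a voiceless stop between vowels /a/ and /o/, so it voices to [b]. /t/ is a voiceless stop between vowels /e/ and /a/, so it voices to [d]. /hmoxoaposengeta/ → hmoxoabosengeda.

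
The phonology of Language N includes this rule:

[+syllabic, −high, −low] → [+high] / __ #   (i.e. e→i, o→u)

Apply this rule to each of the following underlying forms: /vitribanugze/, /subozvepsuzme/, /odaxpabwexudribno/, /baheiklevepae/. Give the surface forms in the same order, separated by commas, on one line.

/vitribanugze/: /e/ is a mid vowel in word-final position, so it raises to [i]. → [vitribanugzi].
/subozvepsuzme/: /e/ is a mid vowel in word-final position, so it raises to [i]. → [subozvepsuzmi].
/odaxpabwexudribno/: /o/ is a mid vowel in word-final position, so it raises to [u]. → [odaxpabwexudribnu].
/baheiklevepae/: /e/ is a mid vowel in word-final position, so it raises to [i]. → [baheiklevepai].

vitribanugzi, subozvepsuzmi, odaxpabwexudribnu, baheiklevepai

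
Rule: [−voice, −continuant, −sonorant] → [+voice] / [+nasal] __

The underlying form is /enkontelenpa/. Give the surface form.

engondelenba

/k/ is a voiceless stop immediately after the nasal /n/, so it voices to [g].
/t/ is a voiceless stop immediately after the nasal /n/, so it voices to [d].
/p/ is a voiceless stop immediately after the nasal /n/, so it voices to [b].
Surface form: [engondelenba].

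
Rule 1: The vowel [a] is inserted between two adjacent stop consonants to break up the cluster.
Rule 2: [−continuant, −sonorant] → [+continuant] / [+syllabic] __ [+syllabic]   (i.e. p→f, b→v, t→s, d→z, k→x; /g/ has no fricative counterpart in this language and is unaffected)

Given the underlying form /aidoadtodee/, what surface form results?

aizoazasozee

Rule 1 (stop-cluster a-epenthesis): /d/ and /t/ form a stop–stop cluster, so [a] is inserted between them. /aidoadtodee/ → aidoadatodee.
Rule 2 (intervocalic spirantization): /d/ is a stop between vowels /i/ and /o/, so it spirantizes to the fricative [z]. /d/ is a stop between vowels /a/ and /a/, so it spirantizes to the fricative [z]. /t/ is a stop between vowels /a/ and /o/, so it spirantizes to the fricative [s]. /d/ is a stop between vowels /o/ and /e/, so it spirantizes to the fricative [z]. /aidoadatodee/ → aizoazasozee.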